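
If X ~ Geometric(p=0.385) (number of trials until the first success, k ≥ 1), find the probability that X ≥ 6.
0.087978

We have X ~ Geometric(p=0.385) (number of trials until the first success, k ≥ 1).

For discrete distributions, P(X ≥ 6) = 1 - P(X ≤ 5).

P(X ≤ 5) = 0.912022
P(X ≥ 6) = 1 - 0.912022 = 0.087978

So there's approximately a 8.8% chance that X is at least 6.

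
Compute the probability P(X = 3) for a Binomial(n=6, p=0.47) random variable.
0.309137

We have X ~ Binomial(n=6, p=0.47).

For a Binomial distribution, the PMF gives us the probability of each outcome.

Using the PMF formula:
P(X = 3) = 0.309137

Rounded to 4 decimal places: 0.3091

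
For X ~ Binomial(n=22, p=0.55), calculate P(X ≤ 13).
0.723618

We have X ~ Binomial(n=22, p=0.55).

The CDF gives us P(X ≤ k).

Using the CDF:
P(X ≤ 13) = 0.723618

This means there's approximately a 72.4% chance that X is at most 13.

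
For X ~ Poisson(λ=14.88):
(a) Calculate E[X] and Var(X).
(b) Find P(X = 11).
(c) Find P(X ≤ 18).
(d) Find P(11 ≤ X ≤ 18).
(a) E[X] = 14.8800, Var(X) = 14.8800
(b) P(X = 11) = 0.068419
(c) P(X ≤ 18) = 0.827843
(d) P(11 ≤ X ≤ 18) = 0.703427

We have X ~ Poisson(λ=14.88).

(a) Moments:
E[X] = 14.8800
Var(X) = 14.8800
σ = √Var(X) = 3.8575

(b) Point probability using PMF:
P(X = 11) = 0.068419

(c) Cumulative probability using CDF:
P(X ≤ 18) = F(18) = 0.827843

(d) Range probability:
P(11 ≤ X ≤ 18) = P(X ≤ 18) - P(X ≤ 10)
                   = F(18) - F(10)
                   = 0.827843 - 0.124415
                   = 0.703427

This means approximately 70.3% of outcomes fall in the interval [11, 18].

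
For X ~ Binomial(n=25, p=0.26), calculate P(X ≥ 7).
0.485119

We have X ~ Binomial(n=25, p=0.26).

For discrete distributions, P(X ≥ 7) = 1 - P(X ≤ 6).

P(X ≤ 6) = 0.514881
P(X ≥ 7) = 1 - 0.514881 = 0.485119

So there's approximately a 48.5% chance that X is at least 7.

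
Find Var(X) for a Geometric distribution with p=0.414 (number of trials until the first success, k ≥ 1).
3.4190

We have X ~ Geometric(p=0.414) (number of trials until the first success, k ≥ 1).

For a Geometric distribution with p=0.414 (number of trials until the first success, k ≥ 1):
Var(X) = 3.4190

The variance measures the spread of the distribution around the mean.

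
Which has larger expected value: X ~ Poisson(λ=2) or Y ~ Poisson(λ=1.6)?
X has larger mean (2.0000 > 1.6000)

Compute the expected value for each distribution:

X ~ Poisson(λ=2):
E[X] = 2.0000

Y ~ Poisson(λ=1.6):
E[Y] = 1.6000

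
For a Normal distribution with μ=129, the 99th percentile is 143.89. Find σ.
σ = 6.4006

For X ~ Normal(μ, σ), the p-th percentile satisfies x = μ + z_p × σ,
where z_p = Φ⁻¹(p) is the standard normal quantile.

Step 1: z_{0.99} = Φ⁻¹(0.99) = 2.3263

Step 2: Solve for σ:
143.89 = 129 + 2.3263 × σ
σ = (143.89 - 129) / 2.3263
σ = 14.89 / 2.3263
σ = 6.4006

Verification: μ + z × σ = 129 + 2.3263 × 6.4006 = 143.89 ✓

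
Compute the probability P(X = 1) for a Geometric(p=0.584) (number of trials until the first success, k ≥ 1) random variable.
0.584000

We have X ~ Geometric(p=0.584) (number of trials until the first success, k ≥ 1).

For a Geometric distribution, the PMF gives us the probability of each outcome.

Using the PMF formula:
P(X = 1) = 0.584000

Rounded to 4 decimal places: 0.5840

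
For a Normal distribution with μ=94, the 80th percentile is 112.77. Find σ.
σ = 22.3022

For X ~ Normal(μ, σ), the p-th percentile satisfies x = μ + z_p × σ,
where z_p = Φ⁻¹(p) is the standard normal quantile.

Step 1: z_{0.8} = Φ⁻¹(0.8) = 0.8416

Step 2: Solve for σ:
112.77 = 94 + 0.8416 × σ
σ = (112.77 - 94) / 0.8416
σ = 18.77 / 0.8416
σ = 22.3022

Verification: μ + z × σ = 94 + 0.8416 × 22.3022 = 112.77 ✓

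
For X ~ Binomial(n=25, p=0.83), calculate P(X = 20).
0.181613

We have X ~ Binomial(n=25, p=0.83).

For a Binomial distribution, the PMF gives us the probability of each outcome.

Using the PMF formula:
P(X = 20) = 0.181613

Rounded to 4 decimal places: 0.1816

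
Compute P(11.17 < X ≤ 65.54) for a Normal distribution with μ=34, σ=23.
0.754410

We have X ~ Normal(μ=34, σ=23).

To find P(11.17 < X ≤ 65.54), we use:
P(11.17 < X ≤ 65.54) = P(X ≤ 65.54) - P(X ≤ 11.17)
                 = F(65.54) - F(11.17)
                 = 0.914860 - 0.160450
                 = 0.754410

So there's approximately a 75.4% chance that X falls in this range.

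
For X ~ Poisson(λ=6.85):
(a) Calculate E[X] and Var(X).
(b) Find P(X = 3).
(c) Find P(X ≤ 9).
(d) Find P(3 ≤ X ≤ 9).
(a) E[X] = 6.8500, Var(X) = 6.8500
(b) P(X = 3) = 0.056755
(c) P(X ≤ 9) = 0.845375
(d) P(3 ≤ X ≤ 9) = 0.812202

We have X ~ Poisson(λ=6.85).

(a) Moments:
E[X] = 6.8500
Var(X) = 6.8500
σ = √Var(X) = 2.6173

(b) Point probability using PMF:
P(X = 3) = 0.056755

(c) Cumulative probability using CDF:
P(X ≤ 9) = F(9) = 0.845375

(d) Range probability:
P(3 ≤ X ≤ 9) = P(X ≤ 9) - P(X ≤ 2)
                   = F(9) - F(2)
                   = 0.845375 - 0.033173
                   = 0.812202

This means approximately 81.2% of outcomes fall in the interval [3, 9].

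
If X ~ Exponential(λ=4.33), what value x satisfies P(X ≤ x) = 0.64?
0.2359

We have X ~ Exponential(λ=4.33).

We want to find x such that P(X ≤ x) = 0.64.

This is the 64th percentile, which means 64% of values fall below this point.

Using the inverse CDF (quantile function):
x = F⁻¹(0.64) = 0.2359

Verification: P(X ≤ 0.2359) = 0.64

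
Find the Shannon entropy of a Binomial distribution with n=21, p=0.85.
1.8903 nats

We have X ~ Binomial(n=21, p=0.85).

The Shannon entropy measures the uncertainty or information content of the distribution.

For a Binomial distribution with n=21, p=0.85:
H(X) = 1.8903 nats

(In bits, this would be 2.7271 bits.)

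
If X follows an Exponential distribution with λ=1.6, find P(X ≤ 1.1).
0.827955

We have X ~ Exponential(λ=1.6).

The CDF gives us P(X ≤ k).

Using the CDF:
P(X ≤ 1.1) = 0.827955

This means there's approximately a 82.8% chance that X is at most 1.1.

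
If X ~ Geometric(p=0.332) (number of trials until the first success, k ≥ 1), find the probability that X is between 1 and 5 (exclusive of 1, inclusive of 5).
0.534991

We have X ~ Geometric(p=0.332) (number of trials until the first success, k ≥ 1).

To find P(1 < X ≤ 5), we use:
P(1 < X ≤ 5) = P(X ≤ 5) - P(X ≤ 1)
                 = F(5) - F(1)
                 = 0.866991 - 0.332000
                 = 0.534991

So there's approximately a 53.5% chance that X falls in this range.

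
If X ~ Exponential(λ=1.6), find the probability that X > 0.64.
0.359155

We have X ~ Exponential(λ=1.6).

P(X > 0.64) = 1 - P(X ≤ 0.64)
                = 1 - F(0.64)
                = 1 - 0.640845
                = 0.359155

So there's approximately a 35.9% chance that X exceeds 0.64.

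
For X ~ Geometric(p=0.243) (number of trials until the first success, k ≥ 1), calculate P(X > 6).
0.188181

We have X ~ Geometric(p=0.243) (number of trials until the first success, k ≥ 1).

P(X > 6) = 1 - P(X ≤ 6)
                = 1 - F(6)
                = 1 - 0.811819
                = 0.188181

So there's approximately a 18.8% chance that X exceeds 6.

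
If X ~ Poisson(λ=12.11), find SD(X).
3.4799

We have X ~ Poisson(λ=12.11).

For a Poisson distribution with λ=12.11:
σ = √Var(X) = 3.4799

The standard deviation is the square root of the variance.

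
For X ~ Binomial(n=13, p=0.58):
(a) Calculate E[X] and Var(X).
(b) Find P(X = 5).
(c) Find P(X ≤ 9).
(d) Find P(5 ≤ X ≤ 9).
(a) E[X] = 7.5400, Var(X) = 3.1668
(b) P(X = 5) = 0.081792
(c) P(X ≤ 9) = 0.865583
(d) P(5 ≤ X ≤ 9) = 0.821025

We have X ~ Binomial(n=13, p=0.58).

(a) Moments:
E[X] = 7.5400
Var(X) = 3.1668
σ = √Var(X) = 1.7796

(b) Point probability using PMF:
P(X = 5) = 0.081792

(c) Cumulative probability using CDF:
P(X ≤ 9) = F(9) = 0.865583

(d) Range probability:
P(5 ≤ X ≤ 9) = P(X ≤ 9) - P(X ≤ 4)
                   = F(9) - F(4)
                   = 0.865583 - 0.044558
                   = 0.821025

This means approximately 82.1% of outcomes fall in the interval [5, 9].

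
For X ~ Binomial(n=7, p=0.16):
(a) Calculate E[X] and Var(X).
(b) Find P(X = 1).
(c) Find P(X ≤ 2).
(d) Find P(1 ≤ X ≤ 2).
(a) E[X] = 1.1200, Var(X) = 0.9408
(b) P(X = 1) = 0.393454
(c) P(X ≤ 2) = 0.913375
(d) P(1 ≤ X ≤ 2) = 0.618285

We have X ~ Binomial(n=7, p=0.16).

(a) Moments:
E[X] = 1.1200
Var(X) = 0.9408
σ = √Var(X) = 0.9699

(b) Point probability using PMF:
P(X = 1) = 0.393454

(c) Cumulative probability using CDF:
P(X ≤ 2) = F(2) = 0.913375

(d) Range probability:
P(1 ≤ X ≤ 2) = P(X ≤ 2) - P(X ≤ 0)
                   = F(2) - F(0)
                   = 0.913375 - 0.295090
                   = 0.618285

This means approximately 61.8% of outcomes fall in the interval [1, 2].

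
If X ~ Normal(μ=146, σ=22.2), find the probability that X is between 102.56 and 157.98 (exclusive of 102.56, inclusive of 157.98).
0.680089

We have X ~ Normal(μ=146, σ=22.2).

To find P(102.56 < X ≤ 157.98), we use:
P(102.56 < X ≤ 157.98) = P(X ≤ 157.98) - P(X ≤ 102.56)
                 = F(157.98) - F(102.56)
                 = 0.705277 - 0.025188
                 = 0.680089

So there's approximately a 68.0% chance that X falls in this range.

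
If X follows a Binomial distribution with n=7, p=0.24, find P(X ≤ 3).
0.938305

We have X ~ Binomial(n=7, p=0.24).

The CDF gives us P(X ≤ k).

Using the CDF:
P(X ≤ 3) = 0.938305

This means there's approximately a 93.8% chance that X is at most 3.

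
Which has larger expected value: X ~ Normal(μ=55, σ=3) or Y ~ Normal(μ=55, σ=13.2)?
They have equal mean (55.0000)

Compute the expected value for each distribution:

X ~ Normal(μ=55, σ=3):
E[X] = 55.0000

Y ~ Normal(μ=55, σ=13.2):
E[Y] = 55.0000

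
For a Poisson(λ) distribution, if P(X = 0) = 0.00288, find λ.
λ = 5.8500

For a Poisson(λ) distribution, the PMF at 0 is:
P(X = 0) = λ^0 e^(-λ) / 0! = e^(-λ)

Given P(X = 0) = 0.00288:
e^(-λ) = 0.00288
-λ = ln(0.00288)
λ = -ln(0.00288) = 5.8500

Verification: e^(-5.8500) = 0.00288 ✓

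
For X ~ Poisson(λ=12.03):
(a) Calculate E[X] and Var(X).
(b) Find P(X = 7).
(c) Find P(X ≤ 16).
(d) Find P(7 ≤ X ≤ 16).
(a) E[X] = 12.0300, Var(X) = 12.0300
(b) P(X = 7) = 0.043139
(c) P(X ≤ 16) = 0.897072
(d) P(7 ≤ X ≤ 16) = 0.852008

We have X ~ Poisson(λ=12.03).

(a) Moments:
E[X] = 12.0300
Var(X) = 12.0300
σ = √Var(X) = 3.4684

(b) Point probability using PMF:
P(X = 7) = 0.043139

(c) Cumulative probability using CDF:
P(X ≤ 16) = F(16) = 0.897072

(d) Range probability:
P(7 ≤ X ≤ 16) = P(X ≤ 16) - P(X ≤ 6)
                   = F(16) - F(6)
                   = 0.897072 - 0.045064
                   = 0.852008

This means approximately 85.2% of outcomes fall in the interval [7, 16].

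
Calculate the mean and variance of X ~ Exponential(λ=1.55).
E[X] = 0.6452, Var(X) = 0.4162

We have X ~ Exponential(λ=1.55).

For an Exponential distribution with λ=1.55:

Expected value:
E[X] = 0.6452

Variance:
Var(X) = 0.4162

Standard deviation:
σ = √Var(X) = 0.6452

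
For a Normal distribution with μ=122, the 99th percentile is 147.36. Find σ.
σ = 10.9012

For X ~ Normal(μ, σ), the p-th percentile satisfies x = μ + z_p × σ,
where z_p = Φ⁻¹(p) is the standard normal quantile.

Step 1: z_{0.99} = Φ⁻¹(0.99) = 2.3263

Step 2: Solve for σ:
147.36 = 122 + 2.3263 × σ
σ = (147.36 - 122) / 2.3263
σ = 25.36 / 2.3263
σ = 10.9012

Verification: μ + z × σ = 122 + 2.3263 × 10.9012 = 147.36 ✓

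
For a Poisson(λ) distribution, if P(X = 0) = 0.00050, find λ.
λ = 7.6009

For a Poisson(λ) distribution, the PMF at 0 is:
P(X = 0) = λ^0 e^(-λ) / 0! = e^(-λ)

Given P(X = 0) = 0.00050:
e^(-λ) = 0.00050
-λ = ln(0.00050)
λ = -ln(0.00050) = 7.6009

Verification: e^(-7.6009) = 0.00050 ✓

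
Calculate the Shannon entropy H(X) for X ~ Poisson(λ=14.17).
2.7384 nats

We have X ~ Poisson(λ=14.17).

The Shannon entropy measures the uncertainty or information content of the distribution.

For a Poisson distribution with λ=14.17:
H(X) = 2.7384 nats

(In bits, this would be 3.9507 bits.)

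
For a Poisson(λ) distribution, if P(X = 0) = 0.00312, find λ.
λ = 5.7699

For a Poisson(λ) distribution, the PMF at 0 is:
P(X = 0) = λ^0 e^(-λ) / 0! = e^(-λ)

Given P(X = 0) = 0.00312:
e^(-λ) = 0.00312
-λ = ln(0.00312)
λ = -ln(0.00312) = 5.7699

Verification: e^(-5.7699) = 0.00312 ✓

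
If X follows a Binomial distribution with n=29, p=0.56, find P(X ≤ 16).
0.535634

We have X ~ Binomial(n=29, p=0.56).

The CDF gives us P(X ≤ k).

Using the CDF:
P(X ≤ 16) = 0.535634

This means there's approximately a 53.6% chance that X is at most 16.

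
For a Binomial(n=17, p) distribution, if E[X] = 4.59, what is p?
p = 0.27

For a Binomial(n, p) distribution:
E[X] = n × p

Given n = 17 and E[X] = 4.59:
4.59 = 17 × p
p = 4.59 / 17 = 0.27

Verification: Binomial(17, 0.27) has E[X] = 4.59 ✓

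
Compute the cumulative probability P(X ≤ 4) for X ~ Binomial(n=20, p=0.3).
0.237508

We have X ~ Binomial(n=20, p=0.3).

The CDF gives us P(X ≤ k).

Using the CDF:
P(X ≤ 4) = 0.237508

This means there's approximately a 23.8% chance that X is at most 4.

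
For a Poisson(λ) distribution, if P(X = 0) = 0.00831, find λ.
λ = 4.7903

For a Poisson(λ) distribution, the PMF at 0 is:
P(X = 0) = λ^0 e^(-λ) / 0! = e^(-λ)

Given P(X = 0) = 0.00831:
e^(-λ) = 0.00831
-λ = ln(0.00831)
λ = -ln(0.00831) = 4.7903

Verification: e^(-4.7903) = 0.00831 ✓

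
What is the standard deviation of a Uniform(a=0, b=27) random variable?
7.7942

We have X ~ Uniform(a=0, b=27).

For a Uniform distribution with a=0, b=27:
σ = √Var(X) = 7.7942

The standard deviation is the square root of the variance.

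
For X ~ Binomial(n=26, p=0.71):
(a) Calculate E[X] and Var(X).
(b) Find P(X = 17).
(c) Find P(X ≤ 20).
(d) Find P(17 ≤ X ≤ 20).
(a) E[X] = 18.4600, Var(X) = 5.3534
(b) P(X = 17) = 0.134203
(c) P(X ≤ 20) = 0.809020
(d) P(17 ≤ X ≤ 20) = 0.612953

We have X ~ Binomial(n=26, p=0.71).

(a) Moments:
E[X] = 18.4600
Var(X) = 5.3534
σ = √Var(X) = 2.3137

(b) Point probability using PMF:
P(X = 17) = 0.134203

(c) Cumulative probability using CDF:
P(X ≤ 20) = F(20) = 0.809020

(d) Range probability:
P(17 ≤ X ≤ 20) = P(X ≤ 20) - P(X ≤ 16)
                   = F(20) - F(16)
                   = 0.809020 - 0.196067
                   = 0.612953

This means approximately 61.3% of outcomes fall in the interval [17, 20].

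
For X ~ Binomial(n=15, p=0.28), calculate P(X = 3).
0.193854

We have X ~ Binomial(n=15, p=0.28).

For a Binomial distribution, the PMF gives us the probability of each outcome.

Using the PMF formula:
P(X = 3) = 0.193854

Rounded to 4 decimal places: 0.1939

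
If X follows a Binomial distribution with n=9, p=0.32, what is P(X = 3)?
0.272134

We have X ~ Binomial(n=9, p=0.32).

For a Binomial distribution, the PMF gives us the probability of each outcome.

Using the PMF formula:
P(X = 3) = 0.272134

Rounded to 4 decimal places: 0.2721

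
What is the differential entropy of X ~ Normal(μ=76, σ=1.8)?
2.0067 nats

We have X ~ Normal(μ=76, σ=1.8).

The differential entropy measures the uncertainty or information content of the distribution.

For a Normal distribution with μ=76, σ=1.8:
h(X) = 2.0067 nats

(In bits, this would be 2.8951 bits.)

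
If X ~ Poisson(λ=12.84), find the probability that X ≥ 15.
0.308640

We have X ~ Poisson(λ=12.84).

For discrete distributions, P(X ≥ 15) = 1 - P(X ≤ 14).

P(X ≤ 14) = 0.691360
P(X ≥ 15) = 1 - 0.691360 = 0.308640

So there's approximately a 30.9% chance that X is at least 15.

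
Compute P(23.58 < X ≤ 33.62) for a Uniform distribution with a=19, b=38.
0.528421

We have X ~ Uniform(a=19, b=38).

To find P(23.58 < X ≤ 33.62), we use:
P(23.58 < X ≤ 33.62) = P(X ≤ 33.62) - P(X ≤ 23.58)
                 = F(33.62) - F(23.58)
                 = 0.769474 - 0.241053
                 = 0.528421

So there's approximately a 52.8% chance that X falls in this range.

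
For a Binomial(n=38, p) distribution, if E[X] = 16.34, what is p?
p = 0.43

For a Binomial(n, p) distribution:
E[X] = n × p

Given n = 38 and E[X] = 16.34:
16.34 = 38 × p
p = 16.34 / 38 = 0.43

Verification: Binomial(38, 0.43) has E[X] = 16.34 ✓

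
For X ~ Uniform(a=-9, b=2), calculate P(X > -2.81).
0.437273

We have X ~ Uniform(a=-9, b=2).

P(X > -2.81) = 1 - P(X ≤ -2.81)
                = 1 - F(-2.81)
                = 1 - 0.562727
                = 0.437273

So there's approximately a 43.7% chance that X exceeds -2.81.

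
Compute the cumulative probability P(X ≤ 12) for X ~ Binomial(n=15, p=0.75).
0.763912

We have X ~ Binomial(n=15, p=0.75).

The CDF gives us P(X ≤ k).

Using the CDF:
P(X ≤ 12) = 0.763912

This means there's approximately a 76.4% chance that X is at most 12.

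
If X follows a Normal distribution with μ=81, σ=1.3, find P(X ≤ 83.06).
0.943473

We have X ~ Normal(μ=81, σ=1.3).

The CDF gives us P(X ≤ k).

Using the CDF:
P(X ≤ 83.06) = 0.943473

This means there's approximately a 94.3% chance that X is at most 83.06.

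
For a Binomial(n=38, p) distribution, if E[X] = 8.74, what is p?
p = 0.23

For a Binomial(n, p) distribution:
E[X] = n × p

Given n = 38 and E[X] = 8.74:
8.74 = 38 × p
p = 8.74 / 38 = 0.23

Verification: Binomial(38, 0.23) has E[X] = 8.74 ✓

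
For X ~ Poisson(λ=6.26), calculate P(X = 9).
0.077754

We have X ~ Poisson(λ=6.26).

For a Poisson distribution, the PMF gives us the probability of each outcome.

Using the PMF formula:
P(X = 9) = 0.077754

Rounded to 4 decimal places: 0.0778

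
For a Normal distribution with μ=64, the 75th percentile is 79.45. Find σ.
σ = 22.9062

For X ~ Normal(μ, σ), the p-th percentile satisfies x = μ + z_p × σ,
where z_p = Φ⁻¹(p) is the standard normal quantile.

Step 1: z_{0.75} = Φ⁻¹(0.75) = 0.6745

Step 2: Solve for σ:
79.45 = 64 + 0.6745 × σ
σ = (79.45 - 64) / 0.6745
σ = 15.45 / 0.6745
σ = 22.9062

Verification: μ + z × σ = 64 + 0.6745 × 22.9062 = 79.45 ✓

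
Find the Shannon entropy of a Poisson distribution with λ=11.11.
2.6150 nats

We have X ~ Poisson(λ=11.11).

The Shannon entropy measures the uncertainty or information content of the distribution.

For a Poisson distribution with λ=11.11:
H(X) = 2.6150 nats

(In bits, this would be 3.7726 bits.)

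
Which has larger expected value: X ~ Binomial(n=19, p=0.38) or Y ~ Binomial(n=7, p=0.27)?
X has larger mean (7.2200 > 1.8900)

Compute the expected value for each distribution:

X ~ Binomial(n=19, p=0.38):
E[X] = 7.2200

Y ~ Binomial(n=7, p=0.27):
E[Y] = 1.8900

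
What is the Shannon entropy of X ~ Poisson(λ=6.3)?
2.3245 nats

We have X ~ Poisson(λ=6.3).

The Shannon entropy measures the uncertainty or information content of the distribution.

For a Poisson distribution with λ=6.3:
H(X) = 2.3245 nats

(In bits, this would be 3.3536 bits.)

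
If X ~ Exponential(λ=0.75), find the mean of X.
1.3333

We have X ~ Exponential(λ=0.75).

For an Exponential distribution with λ=0.75:
E[X] = 1.3333

This is the expected (average) value of X.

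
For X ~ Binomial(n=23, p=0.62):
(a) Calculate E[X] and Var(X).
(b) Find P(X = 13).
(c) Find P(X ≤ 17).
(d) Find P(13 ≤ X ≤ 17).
(a) E[X] = 14.2600, Var(X) = 5.4188
(b) P(X = 13) = 0.143674
(c) P(X ≤ 17) = 0.921469
(d) P(13 ≤ X ≤ 17) = 0.698586

We have X ~ Binomial(n=23, p=0.62).

(a) Moments:
E[X] = 14.2600
Var(X) = 5.4188
σ = √Var(X) = 2.3278

(b) Point probability using PMF:
P(X = 13) = 0.143674

(c) Cumulative probability using CDF:
P(X ≤ 17) = F(17) = 0.921469

(d) Range probability:
P(13 ≤ X ≤ 17) = P(X ≤ 17) - P(X ≤ 12)
                   = F(17) - F(12)
                   = 0.921469 - 0.222883
                   = 0.698586

This means approximately 69.9% of outcomes fall in the interval [13, 17].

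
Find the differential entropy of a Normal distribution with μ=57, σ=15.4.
4.1533 nats

We have X ~ Normal(μ=57, σ=15.4).

The differential entropy measures the uncertainty or information content of the distribution.

For a Normal distribution with μ=57, σ=15.4:
h(X) = 4.1533 nats

(In bits, this would be 5.9920 bits.)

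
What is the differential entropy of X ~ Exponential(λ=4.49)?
-0.5019 nats

We have X ~ Exponential(λ=4.49).

The differential entropy measures the uncertainty or information content of the distribution.

For an Exponential distribution with λ=4.49:
h(X) = -0.5019 nats

(In bits, this would be -0.7240 bits.)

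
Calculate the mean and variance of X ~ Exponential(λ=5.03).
E[X] = 0.1988, Var(X) = 0.0395

We have X ~ Exponential(λ=5.03).

For an Exponential distribution with λ=5.03:

Expected value:
E[X] = 0.1988

Variance:
Var(X) = 0.0395

Standard deviation:
σ = √Var(X) = 0.1988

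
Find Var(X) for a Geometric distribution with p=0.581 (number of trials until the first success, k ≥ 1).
1.2413

We have X ~ Geometric(p=0.581) (number of trials until the first success, k ≥ 1).

For a Geometric distribution with p=0.581 (number of trials until the first success, k ≥ 1):
Var(X) = 1.2413

The variance measures the spread of the distribution around the mean.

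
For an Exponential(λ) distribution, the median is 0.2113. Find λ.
λ = 3.2804

For X ~ Exponential(λ), the CDF is F(x) = 1 - e^(-λx).
The median m satisfies F(m) = 0.5:
1 - e^(-λm) = 0.5
e^(-λm) = 0.5
λm = ln(2)
m = ln(2) / λ

Given m = 0.2113:
λ = ln(2) / 0.2113 = 0.693147 / 0.2113 = 3.2804

Verification: ln(2) / 3.2804 = 0.2113 ✓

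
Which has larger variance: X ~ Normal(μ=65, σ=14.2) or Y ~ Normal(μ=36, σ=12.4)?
X has larger variance (201.6400 > 153.7600)

Compute the variance for each distribution:

X ~ Normal(μ=65, σ=14.2):
Var(X) = 201.6400

Y ~ Normal(μ=36, σ=12.4):
Var(Y) = 153.7600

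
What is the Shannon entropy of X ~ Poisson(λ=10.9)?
2.6053 nats

We have X ~ Poisson(λ=10.9).

The Shannon entropy measures the uncertainty or information content of the distribution.

For a Poisson distribution with λ=10.9:
H(X) = 2.6053 nats

(In bits, this would be 3.7586 bits.)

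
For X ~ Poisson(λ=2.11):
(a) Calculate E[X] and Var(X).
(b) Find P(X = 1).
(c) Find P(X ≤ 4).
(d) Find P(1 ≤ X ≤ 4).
(a) E[X] = 2.1100, Var(X) = 2.1100
(b) P(X = 1) = 0.255812
(c) P(X ≤ 4) = 0.936877
(d) P(1 ≤ X ≤ 4) = 0.815639

We have X ~ Poisson(λ=2.11).

(a) Moments:
E[X] = 2.1100
Var(X) = 2.1100
σ = √Var(X) = 1.4526

(b) Point probability using PMF:
P(X = 1) = 0.255812

(c) Cumulative probability using CDF:
P(X ≤ 4) = F(4) = 0.936877

(d) Range probability:
P(1 ≤ X ≤ 4) = P(X ≤ 4) - P(X ≤ 0)
                   = F(4) - F(0)
                   = 0.936877 - 0.121238
                   = 0.815639

This means approximately 81.6% of outcomes fall in the interval [1, 4].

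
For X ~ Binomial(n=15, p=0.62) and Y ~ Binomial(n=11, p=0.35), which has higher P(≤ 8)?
Y has higher probability (P(Y ≤ 8) = 0.9980 > P(X ≤ 8) = 0.3295)

Compute P(≤ 8) for each distribution:

X ~ Binomial(n=15, p=0.62):
P(X ≤ 8) = 0.3295

Y ~ Binomial(n=11, p=0.35):
P(Y ≤ 8) = 0.9980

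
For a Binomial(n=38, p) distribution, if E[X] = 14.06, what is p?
p = 0.37

For a Binomial(n, p) distribution:
E[X] = n × p

Given n = 38 and E[X] = 14.06:
14.06 = 38 × p
p = 14.06 / 38 = 0.37

Verification: Binomial(38, 0.37) has E[X] = 14.06 ✓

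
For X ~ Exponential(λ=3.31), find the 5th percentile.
0.0155

We have X ~ Exponential(λ=3.31).

We want to find x such that P(X ≤ x) = 0.05.

This is the 5th percentile, which means 5% of values fall below this point.

Using the inverse CDF (quantile function):
x = F⁻¹(0.05) = 0.0155

Verification: P(X ≤ 0.0155) = 0.05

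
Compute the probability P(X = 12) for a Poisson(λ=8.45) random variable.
0.059177

We have X ~ Poisson(λ=8.45).

For a Poisson distribution, the PMF gives us the probability of each outcome.

Using the PMF formula:
P(X = 12) = 0.059177

Rounded to 4 decimal places: 0.0592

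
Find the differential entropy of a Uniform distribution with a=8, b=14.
1.7918 nats

We have X ~ Uniform(a=8, b=14).

The differential entropy measures the uncertainty or information content of the distribution.

For a Uniform distribution with a=8, b=14:
h(X) = 1.7918 nats

(In bits, this would be 2.5850 bits.)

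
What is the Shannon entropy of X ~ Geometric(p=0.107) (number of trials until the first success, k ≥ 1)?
3.1794 nats

We have X ~ Geometric(p=0.107) (number of trials until the first success, k ≥ 1).

The Shannon entropy measures the uncertainty or information content of the distribution.

For a Geometric distribution with p=0.107 (number of trials until the first success, k ≥ 1):
H(X) = 3.1794 nats

(In bits, this would be 4.5869 bits.)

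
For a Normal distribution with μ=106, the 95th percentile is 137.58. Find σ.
σ = 19.1993

For X ~ Normal(μ, σ), the p-th percentile satisfies x = μ + z_p × σ,
where z_p = Φ⁻¹(p) is the standard normal quantile.

Step 1: z_{0.95} = Φ⁻¹(0.95) = 1.6449

Step 2: Solve for σ:
137.58 = 106 + 1.6449 × σ
σ = (137.58 - 106) / 1.6449
σ = 31.58 / 1.6449
σ = 19.1993

Verification: μ + z × σ = 106 + 1.6449 × 19.1993 = 137.58 ✓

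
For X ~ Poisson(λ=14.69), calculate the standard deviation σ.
3.8328

We have X ~ Poisson(λ=14.69).

For a Poisson distribution with λ=14.69:
σ = √Var(X) = 3.8328

The standard deviation is the square root of the variance.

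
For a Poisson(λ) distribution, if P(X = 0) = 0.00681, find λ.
λ = 4.9894

For a Poisson(λ) distribution, the PMF at 0 is:
P(X = 0) = λ^0 e^(-λ) / 0! = e^(-λ)

Given P(X = 0) = 0.00681:
e^(-λ) = 0.00681
-λ = ln(0.00681)
λ = -ln(0.00681) = 4.9894

Verification: e^(-4.9894) = 0.00681 ✓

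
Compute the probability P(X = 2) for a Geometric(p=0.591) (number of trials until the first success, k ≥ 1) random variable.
0.241719

We have X ~ Geometric(p=0.591) (number of trials until the first success, k ≥ 1).

For a Geometric distribution, the PMF gives us the probability of each outcome.

Using the PMF formula:
P(X = 2) = 0.241719

Rounded to 4 decimal places: 0.2417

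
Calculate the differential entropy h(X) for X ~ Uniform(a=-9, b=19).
3.3322 nats

We have X ~ Uniform(a=-9, b=19).

The differential entropy measures the uncertainty or information content of the distribution.

For a Uniform distribution with a=-9, b=19:
h(X) = 3.3322 nats

(In bits, this would be 4.8074 bits.)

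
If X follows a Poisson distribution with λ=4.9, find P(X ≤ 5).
0.633501

We have X ~ Poisson(λ=4.9).

The CDF gives us P(X ≤ k).

Using the CDF:
P(X ≤ 5) = 0.633501

This means there's approximately a 63.4% chance that X is at most 5.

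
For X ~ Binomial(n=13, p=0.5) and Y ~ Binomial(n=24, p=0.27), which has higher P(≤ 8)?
X has higher probability (P(X ≤ 8) = 0.8666 > P(Y ≤ 8) = 0.8250)

Compute P(≤ 8) for each distribution:

X ~ Binomial(n=13, p=0.5):
P(X ≤ 8) = 0.8666

Y ~ Binomial(n=24, p=0.27):
P(Y ≤ 8) = 0.8250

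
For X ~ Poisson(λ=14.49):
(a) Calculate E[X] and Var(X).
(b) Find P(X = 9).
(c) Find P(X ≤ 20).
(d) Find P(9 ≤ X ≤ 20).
(a) E[X] = 14.4900, Var(X) = 14.4900
(b) P(X = 9) = 0.039530
(c) P(X ≤ 20) = 0.936565
(d) P(9 ≤ X ≤ 20) = 0.887941

We have X ~ Poisson(λ=14.49).

(a) Moments:
E[X] = 14.4900
Var(X) = 14.4900
σ = √Var(X) = 3.8066

(b) Point probability using PMF:
P(X = 9) = 0.039530

(c) Cumulative probability using CDF:
P(X ≤ 20) = F(20) = 0.936565

(d) Range probability:
P(9 ≤ X ≤ 20) = P(X ≤ 20) - P(X ≤ 8)
                   = F(20) - F(8)
                   = 0.936565 - 0.048624
                   = 0.887941

This means approximately 88.8% of outcomes fall in the interval [9, 20].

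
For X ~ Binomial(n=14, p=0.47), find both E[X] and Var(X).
E[X] = 6.5800, Var(X) = 3.4874

We have X ~ Binomial(n=14, p=0.47).

For a Binomial distribution with n=14, p=0.47:

Expected value:
E[X] = 6.5800

Variance:
Var(X) = 3.4874

Standard deviation:
σ = √Var(X) = 1.8675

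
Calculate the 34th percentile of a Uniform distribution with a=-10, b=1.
-6.2600

We have X ~ Uniform(a=-10, b=1).

We want to find x such that P(X ≤ x) = 0.34.

This is the 34th percentile, which means 34% of values fall below this point.

Using the inverse CDF (quantile function):
x = F⁻¹(0.34) = -6.2600

Verification: P(X ≤ -6.2600) = 0.34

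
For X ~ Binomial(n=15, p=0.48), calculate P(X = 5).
0.110610

We have X ~ Binomial(n=15, p=0.48).

For a Binomial distribution, the PMF gives us the probability of each outcome.

Using the PMF formula:
P(X = 5) = 0.110610

Rounded to 4 decimal places: 0.1106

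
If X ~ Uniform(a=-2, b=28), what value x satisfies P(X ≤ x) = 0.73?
19.9000

We have X ~ Uniform(a=-2, b=28).

We want to find x such that P(X ≤ x) = 0.73.

This is the 73rd percentile, which means 73% of values fall below this point.

Using the inverse CDF (quantile function):
x = F⁻¹(0.73) = 19.9000

Verification: P(X ≤ 19.9000) = 0.73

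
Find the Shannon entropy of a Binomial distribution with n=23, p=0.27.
2.1700 nats

We have X ~ Binomial(n=23, p=0.27).

The Shannon entropy measures the uncertainty or information content of the distribution.

For a Binomial distribution with n=23, p=0.27:
H(X) = 2.1700 nats

(In bits, this would be 3.1307 bits.)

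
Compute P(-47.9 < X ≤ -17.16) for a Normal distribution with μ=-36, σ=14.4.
0.700328

We have X ~ Normal(μ=-36, σ=14.4).

To find P(-47.9 < X ≤ -17.16), we use:
P(-47.9 < X ≤ -17.16) = P(X ≤ -17.16) - P(X ≤ -47.9)
                 = F(-17.16) - F(-47.9)
                 = 0.904620 - 0.204292
                 = 0.700328

So there's approximately a 70.0% chance that X falls in this range.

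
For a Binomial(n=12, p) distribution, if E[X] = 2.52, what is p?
p = 0.21

For a Binomial(n, p) distribution:
E[X] = n × p

Given n = 12 and E[X] = 2.52:
2.52 = 12 × p
p = 2.52 / 12 = 0.21

Verification: Binomial(12, 0.21) has E[X] = 2.52 ✓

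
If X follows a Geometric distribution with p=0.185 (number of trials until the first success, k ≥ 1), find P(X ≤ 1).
0.185000

We have X ~ Geometric(p=0.185) (number of trials until the first success, k ≥ 1).

The CDF gives us P(X ≤ k).

Using the CDF:
P(X ≤ 1) = 0.185000

This means there's approximately a 18.5% chance that X is at most 1.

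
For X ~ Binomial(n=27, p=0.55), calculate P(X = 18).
0.075218

We have X ~ Binomial(n=27, p=0.55).

For a Binomial distribution, the PMF gives us the probability of each outcome.

Using the PMF formula:
P(X = 18) = 0.075218

Rounded to 4 decimal places: 0.0752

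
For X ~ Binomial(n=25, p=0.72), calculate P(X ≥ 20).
0.258539

We have X ~ Binomial(n=25, p=0.72).

For discrete distributions, P(X ≥ 20) = 1 - P(X ≤ 19).

P(X ≤ 19) = 0.741461
P(X ≥ 20) = 1 - 0.741461 = 0.258539

So there's approximately a 25.9% chance that X is at least 20.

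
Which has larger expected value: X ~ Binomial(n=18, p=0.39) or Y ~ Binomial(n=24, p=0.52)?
Y has larger mean (12.4800 > 7.0200)

Compute the expected value for each distribution:

X ~ Binomial(n=18, p=0.39):
E[X] = 7.0200

Y ~ Binomial(n=24, p=0.52):
E[Y] = 12.4800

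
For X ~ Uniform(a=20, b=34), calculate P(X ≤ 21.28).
0.091429

We have X ~ Uniform(a=20, b=34).

The CDF gives us P(X ≤ k).

Using the CDF:
P(X ≤ 21.28) = 0.091429

This means there's approximately a 9.1% chance that X is at most 21.28.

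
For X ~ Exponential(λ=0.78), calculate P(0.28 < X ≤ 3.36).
0.731059

We have X ~ Exponential(λ=0.78).

To find P(0.28 < X ≤ 3.36), we use:
P(0.28 < X ≤ 3.36) = P(X ≤ 3.36) - P(X ≤ 0.28)
                 = F(3.36) - F(0.28)
                 = 0.927255 - 0.196196
                 = 0.731059

So there's approximately a 73.1% chance that X falls in this range.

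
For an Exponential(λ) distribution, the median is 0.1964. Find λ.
λ = 3.5293

For X ~ Exponential(λ), the CDF is F(x) = 1 - e^(-λx).
The median m satisfies F(m) = 0.5:
1 - e^(-λm) = 0.5
e^(-λm) = 0.5
λm = ln(2)
m = ln(2) / λ

Given m = 0.1964:
λ = ln(2) / 0.1964 = 0.693147 / 0.1964 = 3.5293

Verification: ln(2) / 3.5293 = 0.1964 ✓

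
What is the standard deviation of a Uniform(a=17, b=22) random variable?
1.4434

We have X ~ Uniform(a=17, b=22).

For a Uniform distribution with a=17, b=22:
σ = √Var(X) = 1.4434

The standard deviation is the square root of the variance.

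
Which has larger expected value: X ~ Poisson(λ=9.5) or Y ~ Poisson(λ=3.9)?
X has larger mean (9.5000 > 3.9000)

Compute the expected value for each distribution:

X ~ Poisson(λ=9.5):
E[X] = 9.5000

Y ~ Poisson(λ=3.9):
E[Y] = 3.9000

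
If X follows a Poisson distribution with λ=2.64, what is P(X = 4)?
0.144433

We have X ~ Poisson(λ=2.64).

For a Poisson distribution, the PMF gives us the probability of each outcome.

Using the PMF formula:
P(X = 4) = 0.144433

Rounded to 4 decimal places: 0.1444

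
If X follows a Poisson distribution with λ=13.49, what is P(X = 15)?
0.094416

We have X ~ Poisson(λ=13.49).

For a Poisson distribution, the PMF gives us the probability of each outcome.

Using the PMF formula:
P(X = 15) = 0.094416

Rounded to 4 decimal places: 0.0944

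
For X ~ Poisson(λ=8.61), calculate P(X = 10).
0.112459

We have X ~ Poisson(λ=8.61).

For a Poisson distribution, the PMF gives us the probability of each outcome.

Using the PMF formula:
P(X = 10) = 0.112459

Rounded to 4 decimal places: 0.1125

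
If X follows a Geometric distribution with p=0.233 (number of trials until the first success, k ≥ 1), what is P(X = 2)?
0.178711

We have X ~ Geometric(p=0.233) (number of trials until the first success, k ≥ 1).

For a Geometric distribution, the PMF gives us the probability of each outcome.

Using the PMF formula:
P(X = 2) = 0.178711

Rounded to 4 decimal places: 0.1787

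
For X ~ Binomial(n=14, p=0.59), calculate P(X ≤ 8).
0.544979

We have X ~ Binomial(n=14, p=0.59).

The CDF gives us P(X ≤ k).

Using the CDF:
P(X ≤ 8) = 0.544979

This means there's approximately a 54.5% chance that X is at most 8.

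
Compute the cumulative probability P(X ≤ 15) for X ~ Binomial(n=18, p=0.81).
0.692699

We have X ~ Binomial(n=18, p=0.81).

The CDF gives us P(X ≤ k).

Using the CDF:
P(X ≤ 15) = 0.692699

This means there's approximately a 69.3% chance that X is at most 15.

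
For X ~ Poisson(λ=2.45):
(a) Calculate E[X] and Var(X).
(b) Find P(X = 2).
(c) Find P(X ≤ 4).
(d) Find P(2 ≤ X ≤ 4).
(a) E[X] = 2.4500, Var(X) = 2.4500
(b) P(X = 2) = 0.258989
(c) P(X ≤ 4) = 0.897757
(d) P(2 ≤ X ≤ 4) = 0.600044

We have X ~ Poisson(λ=2.45).

(a) Moments:
E[X] = 2.4500
Var(X) = 2.4500
σ = √Var(X) = 1.5652

(b) Point probability using PMF:
P(X = 2) = 0.258989

(c) Cumulative probability using CDF:
P(X ≤ 4) = F(4) = 0.897757

(d) Range probability:
P(2 ≤ X ≤ 4) = P(X ≤ 4) - P(X ≤ 1)
                   = F(4) - F(1)
                   = 0.897757 - 0.297713
                   = 0.600044

This means approximately 60.0% of outcomes fall in the interval [2, 4].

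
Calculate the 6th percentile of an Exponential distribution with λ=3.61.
0.0171

We have X ~ Exponential(λ=3.61).

We want to find x such that P(X ≤ x) = 0.06.

This is the 6th percentile, which means 6% of values fall below this point.

Using the inverse CDF (quantile function):
x = F⁻¹(0.06) = 0.0171

Verification: P(X ≤ 0.0171) = 0.06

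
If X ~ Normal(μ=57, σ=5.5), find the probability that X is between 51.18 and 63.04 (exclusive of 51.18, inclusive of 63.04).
0.718951

We have X ~ Normal(μ=57, σ=5.5).

To find P(51.18 < X ≤ 63.04), we use:
P(51.18 < X ≤ 63.04) = P(X ≤ 63.04) - P(X ≤ 51.18)
                 = F(63.04) - F(51.18)
                 = 0.863937 - 0.144986
                 = 0.718951

So there's approximately a 71.9% chance that X falls in this range.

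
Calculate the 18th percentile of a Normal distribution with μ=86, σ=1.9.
84.2608

We have X ~ Normal(μ=86, σ=1.9).

We want to find x such that P(X ≤ x) = 0.18.

This is the 18th percentile, which means 18% of values fall below this point.

Using the inverse CDF (quantile function):
x = F⁻¹(0.18) = 84.2608

Verification: P(X ≤ 84.2608) = 0.18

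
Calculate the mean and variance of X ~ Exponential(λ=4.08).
E[X] = 0.2451, Var(X) = 0.0601

We have X ~ Exponential(λ=4.08).

For an Exponential distribution with λ=4.08:

Expected value:
E[X] = 0.2451

Variance:
Var(X) = 0.0601

Standard deviation:
σ = √Var(X) = 0.2451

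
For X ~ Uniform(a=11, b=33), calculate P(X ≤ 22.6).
0.527273

We have X ~ Uniform(a=11, b=33).

The CDF gives us P(X ≤ k).

Using the CDF:
P(X ≤ 22.6) = 0.527273

This means there's approximately a 52.7% chance that X is at most 22.6.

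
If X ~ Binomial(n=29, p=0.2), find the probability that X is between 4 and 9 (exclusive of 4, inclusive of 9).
0.666790

We have X ~ Binomial(n=29, p=0.2).

To find P(4 < X ≤ 9), we use:
P(4 < X ≤ 9) = P(X ≤ 9) - P(X ≤ 4)
                 = F(9) - F(4)
                 = 0.950736 - 0.283946
                 = 0.666790

So there's approximately a 66.7% chance that X falls in this range.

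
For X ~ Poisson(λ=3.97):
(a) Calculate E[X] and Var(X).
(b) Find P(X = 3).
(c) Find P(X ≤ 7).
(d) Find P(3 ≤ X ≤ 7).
(a) E[X] = 3.9700, Var(X) = 3.9700
(b) P(X = 3) = 0.196821
(c) P(X ≤ 7) = 0.950633
(d) P(3 ≤ X ≤ 7) = 0.708100

We have X ~ Poisson(λ=3.97).

(a) Moments:
E[X] = 3.9700
Var(X) = 3.9700
σ = √Var(X) = 1.9925

(b) Point probability using PMF:
P(X = 3) = 0.196821

(c) Cumulative probability using CDF:
P(X ≤ 7) = F(7) = 0.950633

(d) Range probability:
P(3 ≤ X ≤ 7) = P(X ≤ 7) - P(X ≤ 2)
                   = F(7) - F(2)
                   = 0.950633 - 0.242532
                   = 0.708100

This means approximately 70.8% of outcomes fall in the interval [3, 7].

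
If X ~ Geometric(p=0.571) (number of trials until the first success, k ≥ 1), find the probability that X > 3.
0.078954

We have X ~ Geometric(p=0.571) (number of trials until the first success, k ≥ 1).

P(X > 3) = 1 - P(X ≤ 3)
                = 1 - F(3)
                = 1 - 0.921046
                = 0.078954

So there's approximately a 7.9% chance that X exceeds 3.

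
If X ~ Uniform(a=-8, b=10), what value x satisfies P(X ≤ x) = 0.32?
-2.2400

We have X ~ Uniform(a=-8, b=10).

We want to find x such that P(X ≤ x) = 0.32.

This is the 32nd percentile, which means 32% of values fall below this point.

Using the inverse CDF (quantile function):
x = F⁻¹(0.32) = -2.2400

Verification: P(X ≤ -2.2400) = 0.32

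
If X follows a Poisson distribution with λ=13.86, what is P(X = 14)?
0.105914

We have X ~ Poisson(λ=13.86).

For a Poisson distribution, the PMF gives us the probability of each outcome.

Using the PMF formula:
P(X = 14) = 0.105914

Rounded to 4 decimal places: 0.1059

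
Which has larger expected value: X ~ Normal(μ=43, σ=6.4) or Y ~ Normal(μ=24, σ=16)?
X has larger mean (43.0000 > 24.0000)

Compute the expected value for each distribution:

X ~ Normal(μ=43, σ=6.4):
E[X] = 43.0000

Y ~ Normal(μ=24, σ=16):
E[Y] = 24.0000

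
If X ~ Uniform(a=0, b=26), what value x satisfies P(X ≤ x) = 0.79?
20.5400

We have X ~ Uniform(a=0, b=26).

We want to find x such that P(X ≤ x) = 0.79.

This is the 79th percentile, which means 79% of values fall below this point.

Using the inverse CDF (quantile function):
x = F⁻¹(0.79) = 20.5400

Verification: P(X ≤ 20.5400) = 0.79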